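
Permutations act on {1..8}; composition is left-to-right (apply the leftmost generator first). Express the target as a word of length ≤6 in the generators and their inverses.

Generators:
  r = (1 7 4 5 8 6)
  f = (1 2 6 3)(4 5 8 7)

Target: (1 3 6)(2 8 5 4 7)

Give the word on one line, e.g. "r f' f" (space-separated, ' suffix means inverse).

r' f' f' f' r'

  after r': (1 6 8 5 4 7)
  after f': (1 2)(3 6 5 7)(4 8)
  after f': (2 3)(4 5 8 7 6)
  after f': (1 3)(2 6 7)
  after r': (1 3 6)(2 8 5 4 7)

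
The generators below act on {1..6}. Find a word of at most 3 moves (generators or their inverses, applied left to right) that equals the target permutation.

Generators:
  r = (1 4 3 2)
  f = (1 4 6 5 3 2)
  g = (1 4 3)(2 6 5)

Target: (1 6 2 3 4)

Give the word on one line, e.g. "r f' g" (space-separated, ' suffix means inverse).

g' r' f

  after g': (1 3 4)(2 5 6)
  after r': (1 4 2 5 6 3)
  after f: (1 6 2 3 4)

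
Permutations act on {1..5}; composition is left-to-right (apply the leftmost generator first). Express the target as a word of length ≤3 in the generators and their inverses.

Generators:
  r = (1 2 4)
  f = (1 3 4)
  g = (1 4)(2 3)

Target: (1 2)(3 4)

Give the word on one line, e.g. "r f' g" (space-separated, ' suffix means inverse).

g r' f'

  after g: (1 4)(2 3)
  after r': (1 2 3)
  after f': (1 2)(3 4)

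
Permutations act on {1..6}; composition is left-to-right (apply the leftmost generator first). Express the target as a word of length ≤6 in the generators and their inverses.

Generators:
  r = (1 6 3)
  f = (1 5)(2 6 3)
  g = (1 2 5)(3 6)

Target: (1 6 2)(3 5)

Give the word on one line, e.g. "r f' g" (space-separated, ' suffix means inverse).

  after f': (1 5)(2 3 6)
  after g: (2 6 5)
  after r: (1 6 5 2 3)
  after g': (1 3 5)(2 6)
  after r': (1 6 2)(3 5)

f' g r g' r'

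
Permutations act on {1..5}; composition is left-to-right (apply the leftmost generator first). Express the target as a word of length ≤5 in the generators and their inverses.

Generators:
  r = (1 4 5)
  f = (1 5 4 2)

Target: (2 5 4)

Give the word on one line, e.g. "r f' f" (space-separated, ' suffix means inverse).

r' r' f' f'

  after r': (1 5 4)
  after r': (1 4 5)
  after f': (1 5 2 4)
  after f': (2 5 4)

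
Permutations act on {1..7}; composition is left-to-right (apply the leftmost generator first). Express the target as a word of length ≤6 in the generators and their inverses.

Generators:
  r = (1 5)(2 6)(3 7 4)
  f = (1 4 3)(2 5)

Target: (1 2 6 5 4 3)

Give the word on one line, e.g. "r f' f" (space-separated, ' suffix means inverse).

  after r': (1 5)(2 6)(3 4 7)
  after f': (1 2 6 5 3)(4 7)
  after r: (1 6)(3 5 7)
  after r: (1 2 6 5 4 3)

r' f' r r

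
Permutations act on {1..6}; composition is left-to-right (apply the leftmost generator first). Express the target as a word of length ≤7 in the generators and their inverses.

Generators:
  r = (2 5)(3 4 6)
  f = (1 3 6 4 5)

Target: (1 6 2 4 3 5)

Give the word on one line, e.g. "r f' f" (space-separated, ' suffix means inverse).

r f r' f r

  after r: (2 5)(3 4 6)
  after f: (1 3 5 2)
  after r': (1 6 4 3 2)
  after f: (1 4 6 5)(2 3)
  after r: (1 6 2 4 3 5)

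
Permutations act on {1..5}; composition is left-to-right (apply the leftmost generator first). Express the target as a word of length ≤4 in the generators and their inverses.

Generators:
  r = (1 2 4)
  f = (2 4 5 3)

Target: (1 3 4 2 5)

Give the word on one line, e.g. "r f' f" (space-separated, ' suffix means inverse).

f' r' r' f'

  after f': (2 3 5 4)
  after r': (1 4)(2 3 5)
  after r': (1 2 3 5)
  after f': (1 3 4 2 5)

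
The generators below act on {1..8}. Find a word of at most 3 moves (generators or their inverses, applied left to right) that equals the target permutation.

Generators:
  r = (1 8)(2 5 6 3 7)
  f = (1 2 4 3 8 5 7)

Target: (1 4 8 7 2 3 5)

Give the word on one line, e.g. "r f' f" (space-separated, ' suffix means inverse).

f f

  after f: (1 2 4 3 8 5 7)
  after f: (1 4 8 7 2 3 5)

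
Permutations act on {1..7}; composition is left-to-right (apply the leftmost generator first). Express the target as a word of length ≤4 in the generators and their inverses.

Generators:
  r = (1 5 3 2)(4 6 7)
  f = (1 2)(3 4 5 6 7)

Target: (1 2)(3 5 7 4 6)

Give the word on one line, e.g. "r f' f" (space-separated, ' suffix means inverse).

f' f' f'

  after f': (1 2)(3 7 6 5 4)
  after f': (3 6 4 7 5)
  after f': (1 2)(3 5 7 4 6)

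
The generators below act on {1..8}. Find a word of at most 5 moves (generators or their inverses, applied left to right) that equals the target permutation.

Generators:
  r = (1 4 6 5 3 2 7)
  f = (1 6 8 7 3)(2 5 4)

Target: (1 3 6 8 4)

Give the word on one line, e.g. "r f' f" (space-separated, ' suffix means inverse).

  after f: (1 6 8 7 3)(2 5 4)
  after r: (1 5 6 8)(2 3 4 7)
  after r: (1 3 6 8 4)

f r r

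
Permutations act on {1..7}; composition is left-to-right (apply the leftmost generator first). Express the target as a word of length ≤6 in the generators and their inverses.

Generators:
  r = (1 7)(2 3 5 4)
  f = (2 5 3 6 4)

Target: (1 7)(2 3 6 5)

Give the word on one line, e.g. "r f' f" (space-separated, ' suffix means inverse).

r f r' r' f'

  after r: (1 7)(2 3 5 4)
  after f: (1 7)(2 6 4 5)
  after r': (2 6 5 4 3)
  after r': (1 7)(2 6 3 4)
  after f': (1 7)(2 3 6 5)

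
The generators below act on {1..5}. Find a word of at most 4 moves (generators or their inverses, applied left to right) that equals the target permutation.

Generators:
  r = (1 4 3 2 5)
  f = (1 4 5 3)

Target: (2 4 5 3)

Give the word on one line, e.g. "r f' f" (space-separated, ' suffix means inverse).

r f'

  after r: (1 4 3 2 5)
  after f': (2 4 5 3)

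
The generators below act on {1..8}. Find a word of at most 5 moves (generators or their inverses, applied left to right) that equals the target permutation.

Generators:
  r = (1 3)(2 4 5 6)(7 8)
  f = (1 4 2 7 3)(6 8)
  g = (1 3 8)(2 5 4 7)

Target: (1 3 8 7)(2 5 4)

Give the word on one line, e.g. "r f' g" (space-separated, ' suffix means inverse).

f' r g r' g

  after f': (1 3 7 2 4)(6 8)
  after r: (2 5 6 7 4 3 8)
  after g: (1 3)(2 4 8 5 6)
  after r': (4 7 8)
  after g: (1 3 8 7)(2 5 4)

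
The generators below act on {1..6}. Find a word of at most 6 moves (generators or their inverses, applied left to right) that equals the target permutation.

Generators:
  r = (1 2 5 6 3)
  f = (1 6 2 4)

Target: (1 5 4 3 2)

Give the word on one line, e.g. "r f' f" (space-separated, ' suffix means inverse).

  after f': (1 4 2 6)
  after f': (1 2)(4 6)
  after r: (1 5 6 4 3)
  after f: (1 5 2 4 3 6)
  after f: (1 5 4 3 2)

f' f' r f f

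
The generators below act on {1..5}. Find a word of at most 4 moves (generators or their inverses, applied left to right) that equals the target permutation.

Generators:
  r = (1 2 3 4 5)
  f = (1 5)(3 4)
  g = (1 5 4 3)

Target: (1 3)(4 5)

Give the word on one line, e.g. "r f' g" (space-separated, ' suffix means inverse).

  after g: (1 5 4 3)
  after g: (1 4)(3 5)
  after f: (1 3)(4 5)

g g f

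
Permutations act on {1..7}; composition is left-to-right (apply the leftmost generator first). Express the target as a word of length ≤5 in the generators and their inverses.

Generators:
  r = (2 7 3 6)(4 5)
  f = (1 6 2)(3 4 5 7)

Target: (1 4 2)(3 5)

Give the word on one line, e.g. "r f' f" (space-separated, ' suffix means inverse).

f' r f' f'

  after f': (1 2 6)(3 7 5 4)
  after r: (1 7 4 6)
  after f': (1 5 4)(2 6)(3 7)
  after f': (1 4 2)(3 5)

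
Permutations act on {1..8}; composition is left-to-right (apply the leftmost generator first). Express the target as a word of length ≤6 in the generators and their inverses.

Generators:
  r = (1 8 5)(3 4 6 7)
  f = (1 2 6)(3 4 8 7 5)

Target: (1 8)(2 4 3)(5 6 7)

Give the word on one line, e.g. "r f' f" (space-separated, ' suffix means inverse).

  after r: (1 8 5)(3 4 6 7)
  after f: (1 7 4)(2 6 5)(3 8)
  after r: (1 3 5 2 7 6)(4 8)
  after r: (1 4 5 2 3)(6 8)
  after f: (1 8)(2 4 3)(5 6 7)

r f r r f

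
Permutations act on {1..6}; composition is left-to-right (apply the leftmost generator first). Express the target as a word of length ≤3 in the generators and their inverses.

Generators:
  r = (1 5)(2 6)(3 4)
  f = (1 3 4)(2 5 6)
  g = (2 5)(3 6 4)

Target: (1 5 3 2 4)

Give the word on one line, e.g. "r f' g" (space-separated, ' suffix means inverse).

  after r': (1 5)(2 6)(3 4)
  after g': (1 2 3 6 5)
  after f: (1 5 3 2 4)

r' g' f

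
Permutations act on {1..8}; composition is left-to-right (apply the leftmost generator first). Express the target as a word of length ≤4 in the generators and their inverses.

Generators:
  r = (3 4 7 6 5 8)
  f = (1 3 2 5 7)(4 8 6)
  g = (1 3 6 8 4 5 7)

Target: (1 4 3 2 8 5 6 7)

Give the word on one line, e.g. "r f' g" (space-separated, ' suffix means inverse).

  after f: (1 3 2 5 7)(4 8 6)
  after r: (1 4 3 2 8 5 6 7)

f r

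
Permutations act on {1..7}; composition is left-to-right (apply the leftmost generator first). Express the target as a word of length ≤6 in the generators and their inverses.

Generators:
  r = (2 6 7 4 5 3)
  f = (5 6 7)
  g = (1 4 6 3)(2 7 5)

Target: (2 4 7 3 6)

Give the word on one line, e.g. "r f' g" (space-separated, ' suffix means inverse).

  after f': (5 7 6)
  after r: (2 6 3)(4 5)
  after f: (2 7 5 4 6 3)
  after r: (2 4 7 3 6)

f' r f r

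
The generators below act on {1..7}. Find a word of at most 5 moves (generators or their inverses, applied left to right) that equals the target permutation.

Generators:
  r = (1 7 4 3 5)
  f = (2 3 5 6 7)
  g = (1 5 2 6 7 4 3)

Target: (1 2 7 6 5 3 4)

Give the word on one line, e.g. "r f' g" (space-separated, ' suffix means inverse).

  after g: (1 5 2 6 7 4 3)
  after r: (2 6 4 5)(3 7)
  after r: (1 7 5 2 6 3 4)
  after f: (1 2 7 6 5 3 4)

g r r f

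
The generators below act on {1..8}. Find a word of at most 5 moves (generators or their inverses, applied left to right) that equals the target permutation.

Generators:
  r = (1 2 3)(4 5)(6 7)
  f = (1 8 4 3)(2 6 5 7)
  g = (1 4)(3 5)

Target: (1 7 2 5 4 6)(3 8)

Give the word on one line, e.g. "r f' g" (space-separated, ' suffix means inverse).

  after r: (1 2 3)(4 5)(6 7)
  after f: (1 6 2)(3 8 4 7 5)
  after g: (1 6 2 4 7 3 8)
  after r': (1 7 2 5 4 6)(3 8)

r f g r'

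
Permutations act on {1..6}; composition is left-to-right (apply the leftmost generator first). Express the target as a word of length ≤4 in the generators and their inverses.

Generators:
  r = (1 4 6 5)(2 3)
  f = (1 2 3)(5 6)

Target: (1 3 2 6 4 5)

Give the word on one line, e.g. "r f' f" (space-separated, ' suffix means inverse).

  after f': (1 3 2)(5 6)
  after r: (1 2 4 6)
  after r: (1 3 2 6 4 5)

f' r r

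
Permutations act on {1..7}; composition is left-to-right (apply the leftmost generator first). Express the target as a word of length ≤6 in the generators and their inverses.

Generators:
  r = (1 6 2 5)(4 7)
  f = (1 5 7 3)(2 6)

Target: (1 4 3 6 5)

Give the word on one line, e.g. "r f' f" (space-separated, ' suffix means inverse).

  after f: (1 5 7 3)(2 6)
  after f: (1 7)(3 5)
  after r': (1 4 7 5 3 2 6)
  after f: (1 4 3 6 5)

f f r' f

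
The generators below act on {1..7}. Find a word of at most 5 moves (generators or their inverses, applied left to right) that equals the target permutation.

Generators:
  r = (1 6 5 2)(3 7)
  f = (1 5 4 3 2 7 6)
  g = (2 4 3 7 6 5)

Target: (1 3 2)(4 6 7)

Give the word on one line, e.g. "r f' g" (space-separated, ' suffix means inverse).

f' r f f

  after f': (1 6 7 2 3 4 5)
  after r: (1 5 6 3 4 2 7)
  after f: (1 4 7 5)(2 6)
  after f: (1 3 2)(4 6 7)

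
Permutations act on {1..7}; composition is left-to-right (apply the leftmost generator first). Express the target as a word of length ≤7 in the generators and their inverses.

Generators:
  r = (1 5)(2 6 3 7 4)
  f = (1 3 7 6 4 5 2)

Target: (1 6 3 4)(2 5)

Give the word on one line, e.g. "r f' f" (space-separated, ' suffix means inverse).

  after r': (1 5)(2 4 7 3 6)
  after f: (1 2 5 3 4 6)
  after f: (3 5 7 6)
  after f: (1 3 2)(4 5 6 7)
  after r': (1 6 3 4)(2 5)

r' f f f r'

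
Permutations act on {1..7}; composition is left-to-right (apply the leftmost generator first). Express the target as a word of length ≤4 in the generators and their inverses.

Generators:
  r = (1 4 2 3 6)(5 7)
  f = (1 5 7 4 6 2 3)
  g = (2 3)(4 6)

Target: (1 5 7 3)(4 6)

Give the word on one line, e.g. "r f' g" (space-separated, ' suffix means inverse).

g' f r r

  after g': (2 3)(4 6)
  after f: (1 5 7 4 2)
  after r: (1 7 2 4 3 6)
  after r: (1 5 7 3)(4 6)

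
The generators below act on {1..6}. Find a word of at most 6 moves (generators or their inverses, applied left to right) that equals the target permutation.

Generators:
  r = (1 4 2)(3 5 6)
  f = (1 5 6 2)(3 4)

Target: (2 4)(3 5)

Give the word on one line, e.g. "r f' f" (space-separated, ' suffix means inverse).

  after f': (1 2 6 5)(3 4)
  after r': (1 4 6 3)(2 5)
  after f: (1 3 5)(2 6 4)
  after f: (1 4)(3 6)
  after r': (2 4)(3 5)

f' r' f f r'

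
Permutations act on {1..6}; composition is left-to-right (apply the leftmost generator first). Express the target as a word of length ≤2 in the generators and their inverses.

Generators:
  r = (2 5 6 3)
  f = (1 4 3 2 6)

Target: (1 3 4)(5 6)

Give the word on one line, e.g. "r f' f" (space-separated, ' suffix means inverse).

  after f': (1 6 2 3 4)
  after r: (1 3 4)(5 6)

f' r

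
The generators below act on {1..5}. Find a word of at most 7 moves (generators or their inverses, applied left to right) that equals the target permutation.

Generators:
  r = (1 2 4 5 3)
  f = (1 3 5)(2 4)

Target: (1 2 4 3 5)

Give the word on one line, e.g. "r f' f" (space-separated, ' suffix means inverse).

f' r' r' f' r'

  after f': (1 5 3)(2 4)
  after r': (1 4)
  after r': (1 2)(3 5 4)
  after f': (1 4)(2 5)
  after r': (1 2 4 3 5)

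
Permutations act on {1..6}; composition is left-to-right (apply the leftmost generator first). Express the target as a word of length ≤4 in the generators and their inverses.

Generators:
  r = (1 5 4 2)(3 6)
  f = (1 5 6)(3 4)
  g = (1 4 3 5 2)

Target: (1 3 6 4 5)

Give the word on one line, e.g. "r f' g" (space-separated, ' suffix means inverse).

  after r: (1 5 4 2)(3 6)
  after g': (1 3 6 4 5)

r g'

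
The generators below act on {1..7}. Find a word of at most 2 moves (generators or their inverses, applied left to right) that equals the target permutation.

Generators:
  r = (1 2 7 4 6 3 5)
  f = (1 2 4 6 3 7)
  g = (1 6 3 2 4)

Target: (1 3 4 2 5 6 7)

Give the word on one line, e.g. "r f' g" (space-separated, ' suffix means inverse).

  after r': (1 5 3 6 4 7 2)
  after r': (1 3 4 2 5 6 7)

r' r'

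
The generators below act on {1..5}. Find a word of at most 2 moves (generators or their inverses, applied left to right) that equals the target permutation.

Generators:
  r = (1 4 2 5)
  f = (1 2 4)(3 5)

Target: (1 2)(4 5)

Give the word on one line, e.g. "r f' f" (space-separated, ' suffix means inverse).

  after r: (1 4 2 5)
  after r: (1 2)(4 5)

r r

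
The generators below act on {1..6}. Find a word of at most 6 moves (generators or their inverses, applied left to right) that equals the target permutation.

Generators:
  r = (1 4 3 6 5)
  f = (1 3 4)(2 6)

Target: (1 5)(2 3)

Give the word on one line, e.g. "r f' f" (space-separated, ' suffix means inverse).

  after f: (1 3 4)(2 6)
  after r: (1 6 2 5)
  after r: (1 5 4 3 6 2)
  after f: (1 5)(2 3)

f r r f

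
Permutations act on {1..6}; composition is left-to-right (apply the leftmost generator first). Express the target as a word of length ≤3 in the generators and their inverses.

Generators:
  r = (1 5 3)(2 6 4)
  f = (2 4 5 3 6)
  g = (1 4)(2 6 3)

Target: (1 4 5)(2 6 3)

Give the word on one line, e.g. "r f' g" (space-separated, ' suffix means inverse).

r' f' f'

  after r': (1 3 5)(2 4 6)
  after f': (1 5)(3 4)
  after f': (1 4 5)(2 6 3)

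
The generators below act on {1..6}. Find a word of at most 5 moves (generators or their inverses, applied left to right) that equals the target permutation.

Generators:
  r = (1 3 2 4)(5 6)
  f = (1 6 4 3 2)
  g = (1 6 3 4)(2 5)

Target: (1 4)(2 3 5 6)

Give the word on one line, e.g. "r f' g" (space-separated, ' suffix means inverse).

f' r' g' f

  after f': (1 2 3 4 6)
  after r': (1 3 2)(4 5 6)
  after g': (1 6 3 5)(2 4)
  after f: (1 4)(2 3 5 6)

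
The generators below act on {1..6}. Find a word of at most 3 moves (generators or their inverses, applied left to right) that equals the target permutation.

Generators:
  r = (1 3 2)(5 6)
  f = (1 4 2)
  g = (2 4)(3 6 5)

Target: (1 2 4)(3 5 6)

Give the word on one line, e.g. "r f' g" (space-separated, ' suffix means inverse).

  after g: (2 4)(3 6 5)
  after f: (1 4)(3 6 5)
  after g: (1 2 4)(3 5 6)

g f g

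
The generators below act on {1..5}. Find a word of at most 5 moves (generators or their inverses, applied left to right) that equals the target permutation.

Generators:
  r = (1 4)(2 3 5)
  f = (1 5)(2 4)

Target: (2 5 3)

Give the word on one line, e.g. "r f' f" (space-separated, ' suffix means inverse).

r r f' f'

  after r: (1 4)(2 3 5)
  after r: (2 5 3)
  after f': (1 5 3 4 2)
  after f': (2 5 3)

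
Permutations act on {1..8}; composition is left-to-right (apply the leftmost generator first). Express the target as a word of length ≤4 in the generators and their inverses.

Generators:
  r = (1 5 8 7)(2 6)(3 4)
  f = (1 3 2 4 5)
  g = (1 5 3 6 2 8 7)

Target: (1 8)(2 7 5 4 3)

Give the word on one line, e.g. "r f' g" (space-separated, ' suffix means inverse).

  after g: (1 5 3 6 2 8 7)
  after r: (1 8)(2 7 5 4 3)

g r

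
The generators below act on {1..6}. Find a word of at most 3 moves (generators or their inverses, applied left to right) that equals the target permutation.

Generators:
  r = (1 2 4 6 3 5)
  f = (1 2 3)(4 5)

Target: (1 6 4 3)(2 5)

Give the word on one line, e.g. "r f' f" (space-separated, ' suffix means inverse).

f' r'

  after f': (1 3 2)(4 5)
  after r': (1 6 4 3)(2 5)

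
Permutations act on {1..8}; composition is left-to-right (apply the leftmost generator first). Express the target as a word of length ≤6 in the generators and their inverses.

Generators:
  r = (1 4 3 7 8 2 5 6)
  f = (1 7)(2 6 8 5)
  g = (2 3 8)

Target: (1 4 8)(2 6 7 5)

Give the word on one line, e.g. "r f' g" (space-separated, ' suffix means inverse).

  after g': (2 8 3)
  after r: (1 4 3 5 6)(7 8)
  after f: (1 4 3 2 6 7 5 8)
  after g: (1 4 8)(2 6 7 5)

g' r f g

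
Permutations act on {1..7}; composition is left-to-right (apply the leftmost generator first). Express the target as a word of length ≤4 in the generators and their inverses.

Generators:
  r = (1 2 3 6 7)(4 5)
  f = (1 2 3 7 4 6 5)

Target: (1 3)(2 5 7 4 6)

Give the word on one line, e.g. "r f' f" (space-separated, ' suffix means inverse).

r' f'

  after r': (1 7 6 3 2)(4 5)
  after f': (1 3)(2 5 7 4 6)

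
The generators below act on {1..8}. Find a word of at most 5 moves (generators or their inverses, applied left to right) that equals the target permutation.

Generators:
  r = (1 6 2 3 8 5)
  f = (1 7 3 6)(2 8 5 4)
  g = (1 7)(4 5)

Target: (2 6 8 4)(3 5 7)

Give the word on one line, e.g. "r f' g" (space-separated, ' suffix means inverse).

r f g g

  after r: (1 6 2 3 8 5)
  after f: (2 6 8 4)(3 5 7)
  after g: (1 7 3 4 2 6 8 5)
  after g: (2 6 8 4)(3 5 7)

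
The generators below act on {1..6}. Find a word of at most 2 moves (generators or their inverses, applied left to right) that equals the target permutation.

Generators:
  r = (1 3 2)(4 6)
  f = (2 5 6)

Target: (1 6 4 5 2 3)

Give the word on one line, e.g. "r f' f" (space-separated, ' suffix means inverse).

r' f'

  after r': (1 2 3)(4 6)
  after f': (1 6 4 5 2 3)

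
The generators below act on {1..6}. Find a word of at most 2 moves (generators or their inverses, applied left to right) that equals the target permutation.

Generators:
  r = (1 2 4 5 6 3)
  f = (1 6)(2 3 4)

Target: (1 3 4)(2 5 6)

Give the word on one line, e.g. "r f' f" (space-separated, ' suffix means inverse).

f' r

  after f': (1 6)(2 4 3)
  after r: (1 3 4)(2 5 6)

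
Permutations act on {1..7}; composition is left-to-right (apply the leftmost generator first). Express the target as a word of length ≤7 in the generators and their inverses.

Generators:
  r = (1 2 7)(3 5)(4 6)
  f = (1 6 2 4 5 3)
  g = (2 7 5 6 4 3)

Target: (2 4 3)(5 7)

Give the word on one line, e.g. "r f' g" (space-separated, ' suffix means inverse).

  after r: (1 2 7)(3 5)(4 6)
  after f: (1 4 2 7 6 5)
  after g: (1 3 2 5)(4 7)
  after g: (1 2 6 4 5)(3 7)
  after r': (2 4 3)(5 7)

r f g g r'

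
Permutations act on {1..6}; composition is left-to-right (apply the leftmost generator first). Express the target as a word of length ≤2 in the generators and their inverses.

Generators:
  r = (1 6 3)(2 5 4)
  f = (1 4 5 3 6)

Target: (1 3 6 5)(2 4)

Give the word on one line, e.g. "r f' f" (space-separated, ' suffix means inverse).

  after r: (1 6 3)(2 5 4)
  after f': (1 3 6 5)(2 4)

r f'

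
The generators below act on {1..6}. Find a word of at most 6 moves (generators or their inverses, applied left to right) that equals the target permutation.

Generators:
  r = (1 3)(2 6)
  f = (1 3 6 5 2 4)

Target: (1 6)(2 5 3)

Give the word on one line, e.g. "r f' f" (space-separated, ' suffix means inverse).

  after f: (1 3 6 5 2 4)
  after r': (2 4 3)(5 6)
  after f': (1 4)(3 5)
  after f': (1 2 5)(3 6)
  after r: (1 6)(2 5 3)

f r' f' f' r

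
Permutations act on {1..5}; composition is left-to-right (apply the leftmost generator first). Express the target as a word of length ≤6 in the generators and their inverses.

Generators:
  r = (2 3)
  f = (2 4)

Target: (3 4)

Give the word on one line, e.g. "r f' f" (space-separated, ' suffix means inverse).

r f' r r r

  after r: (2 3)
  after f': (2 3 4)
  after r: (3 4)
  after r: (2 3 4)
  after r: (3 4)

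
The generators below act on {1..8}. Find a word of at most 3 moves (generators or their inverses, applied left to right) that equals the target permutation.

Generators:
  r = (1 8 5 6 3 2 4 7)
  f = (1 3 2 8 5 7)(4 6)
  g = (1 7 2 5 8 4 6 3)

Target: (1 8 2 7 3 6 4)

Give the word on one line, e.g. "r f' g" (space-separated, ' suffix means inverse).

  after r': (1 7 4 2 3 6 5 8)
  after f': (1 5 2)(3 4)(6 8 7)
  after g: (1 8 2 7 3 6 4)

r' f' g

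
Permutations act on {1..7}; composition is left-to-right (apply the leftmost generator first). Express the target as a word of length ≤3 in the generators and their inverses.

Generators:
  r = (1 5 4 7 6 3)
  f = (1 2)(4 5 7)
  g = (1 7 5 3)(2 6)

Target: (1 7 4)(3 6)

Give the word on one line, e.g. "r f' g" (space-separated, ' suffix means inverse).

g f' g'

  after g: (1 7 5 3)(2 6)
  after f': (1 5 3 2 6)(4 7)
  after g': (1 7 4)(3 6)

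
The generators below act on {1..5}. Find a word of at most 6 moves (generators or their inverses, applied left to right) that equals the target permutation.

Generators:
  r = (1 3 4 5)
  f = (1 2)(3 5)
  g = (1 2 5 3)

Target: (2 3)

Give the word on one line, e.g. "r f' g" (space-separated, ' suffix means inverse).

g f f f

  after g: (1 2 5 3)
  after f: (2 3)
  after f: (1 2 5 3)
  after f: (2 3)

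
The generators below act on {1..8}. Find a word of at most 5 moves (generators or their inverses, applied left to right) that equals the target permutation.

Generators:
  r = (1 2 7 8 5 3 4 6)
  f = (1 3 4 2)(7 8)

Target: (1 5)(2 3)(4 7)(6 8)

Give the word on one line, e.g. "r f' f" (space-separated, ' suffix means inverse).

  after r: (1 2 7 8 5 3 4 6)
  after r: (1 7 5 4)(2 8 3 6)
  after r: (1 8 4 2 5 6 7 3)
  after r: (1 5)(2 3)(4 7)(6 8)

r r r r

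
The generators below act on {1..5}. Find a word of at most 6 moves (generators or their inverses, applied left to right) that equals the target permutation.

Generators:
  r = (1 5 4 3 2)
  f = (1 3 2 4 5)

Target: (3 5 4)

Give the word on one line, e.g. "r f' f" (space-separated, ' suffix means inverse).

r' f' r' r' f

  after r': (1 2 3 4 5)
  after f': (1 3 2)
  after r': (1 4 5)
  after r': (1 5 2 3 4)
  after f: (3 5 4)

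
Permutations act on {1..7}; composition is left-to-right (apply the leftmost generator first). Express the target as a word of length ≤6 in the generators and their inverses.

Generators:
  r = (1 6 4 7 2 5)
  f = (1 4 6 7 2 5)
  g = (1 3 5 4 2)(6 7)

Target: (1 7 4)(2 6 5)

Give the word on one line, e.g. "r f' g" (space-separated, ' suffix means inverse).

r r f f

  after r: (1 6 4 7 2 5)
  after r: (1 4 2)(5 6 7)
  after f: (1 6 2 4 5 7)
  after f: (1 7 4)(2 6 5)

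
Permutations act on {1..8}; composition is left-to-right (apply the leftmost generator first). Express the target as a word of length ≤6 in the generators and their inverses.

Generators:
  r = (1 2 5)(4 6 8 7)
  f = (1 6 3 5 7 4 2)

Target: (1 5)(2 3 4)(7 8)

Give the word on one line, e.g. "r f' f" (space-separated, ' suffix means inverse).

f r r f'

  after f: (1 6 3 5 7 4 2)
  after r: (1 8 7 6 3)(4 5)
  after r: (1 7 8 4)(2 5 6 3)
  after f': (1 5)(2 3 4)(7 8)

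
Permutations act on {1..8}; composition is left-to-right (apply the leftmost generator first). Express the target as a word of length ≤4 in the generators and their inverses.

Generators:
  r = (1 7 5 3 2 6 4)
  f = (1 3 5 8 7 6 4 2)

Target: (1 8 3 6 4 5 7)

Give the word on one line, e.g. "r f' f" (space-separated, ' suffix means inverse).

f r' f

  after f: (1 3 5 8 7 6 4 2)
  after r': (1 5 8)(2 4 3 7)
  after f: (1 8 3 6 4 5 7)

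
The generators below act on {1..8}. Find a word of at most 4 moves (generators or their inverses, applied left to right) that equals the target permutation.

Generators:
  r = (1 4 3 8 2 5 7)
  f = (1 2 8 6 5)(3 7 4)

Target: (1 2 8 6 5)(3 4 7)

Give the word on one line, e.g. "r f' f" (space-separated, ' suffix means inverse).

  after f': (1 5 6 8 2)(3 4 7)
  after f': (1 6 2 5 8)(3 7 4)
  after f': (1 8 5 2 6)
  after f': (1 2 8 6 5)(3 4 7)

f' f' f' f'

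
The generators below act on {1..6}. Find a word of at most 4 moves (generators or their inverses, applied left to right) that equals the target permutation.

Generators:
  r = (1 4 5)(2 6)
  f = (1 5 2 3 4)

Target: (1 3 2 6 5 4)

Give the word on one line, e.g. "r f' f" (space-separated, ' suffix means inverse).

r f'

  after r: (1 4 5)(2 6)
  after f': (1 3 2 6 5 4)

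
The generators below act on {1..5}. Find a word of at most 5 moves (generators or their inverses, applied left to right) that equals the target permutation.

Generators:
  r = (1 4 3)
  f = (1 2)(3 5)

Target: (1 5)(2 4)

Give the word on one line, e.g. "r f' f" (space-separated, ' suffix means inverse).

r' f' r

  after r': (1 3 4)
  after f': (1 5 3 4 2)
  after r: (1 5)(2 4)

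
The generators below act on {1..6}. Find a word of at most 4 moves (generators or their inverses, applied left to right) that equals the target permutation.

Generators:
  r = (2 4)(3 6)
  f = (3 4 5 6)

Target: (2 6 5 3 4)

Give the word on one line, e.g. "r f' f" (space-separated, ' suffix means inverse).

r' f' f'

  after r': (2 4)(3 6)
  after f': (2 3 5 4)
  after f': (2 6 5 3 4)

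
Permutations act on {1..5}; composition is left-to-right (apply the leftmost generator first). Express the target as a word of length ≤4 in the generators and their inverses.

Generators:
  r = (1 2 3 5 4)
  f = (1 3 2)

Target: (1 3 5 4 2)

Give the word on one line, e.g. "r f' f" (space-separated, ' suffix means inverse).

r f'

  after r: (1 2 3 5 4)
  after f': (1 3 5 4 2)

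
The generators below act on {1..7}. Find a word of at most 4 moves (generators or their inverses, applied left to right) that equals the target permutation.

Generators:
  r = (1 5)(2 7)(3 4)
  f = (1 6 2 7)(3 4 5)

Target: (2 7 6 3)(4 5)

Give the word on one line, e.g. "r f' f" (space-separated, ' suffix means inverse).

f' r' f' f'

  after f': (1 7 2 6)(3 5 4)
  after r': (1 2 6 5 3)
  after f': (1 6 4 3 7 2)
  after f': (2 7 6 3)(4 5)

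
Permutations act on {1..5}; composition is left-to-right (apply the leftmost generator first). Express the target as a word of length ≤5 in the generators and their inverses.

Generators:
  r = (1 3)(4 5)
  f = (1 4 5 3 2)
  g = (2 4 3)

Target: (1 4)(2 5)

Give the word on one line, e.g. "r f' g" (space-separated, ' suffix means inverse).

f r' f'

  after f: (1 4 5 3 2)
  after r': (1 5)(2 3)
  after f': (1 4)(2 5)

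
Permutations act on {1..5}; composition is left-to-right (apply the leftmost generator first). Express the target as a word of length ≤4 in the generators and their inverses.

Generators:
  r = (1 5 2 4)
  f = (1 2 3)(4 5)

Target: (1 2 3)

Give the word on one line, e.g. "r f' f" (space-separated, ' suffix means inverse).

f' f'

  after f': (1 3 2)(4 5)
  after f': (1 2 3)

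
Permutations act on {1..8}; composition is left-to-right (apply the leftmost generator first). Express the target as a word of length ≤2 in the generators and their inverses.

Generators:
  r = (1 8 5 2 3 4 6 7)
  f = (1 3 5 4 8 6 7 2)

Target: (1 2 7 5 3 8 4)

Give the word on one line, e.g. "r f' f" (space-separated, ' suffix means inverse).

  after f: (1 3 5 4 8 6 7 2)
  after r': (1 2 7 5 3 8 4)

f r'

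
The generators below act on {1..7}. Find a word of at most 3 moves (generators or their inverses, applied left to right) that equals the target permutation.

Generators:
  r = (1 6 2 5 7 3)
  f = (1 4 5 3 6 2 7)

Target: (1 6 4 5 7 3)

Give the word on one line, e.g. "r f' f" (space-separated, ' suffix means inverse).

  after r': (1 3 7 5 2 6)
  after f: (1 6 4 5 7 3)

r' f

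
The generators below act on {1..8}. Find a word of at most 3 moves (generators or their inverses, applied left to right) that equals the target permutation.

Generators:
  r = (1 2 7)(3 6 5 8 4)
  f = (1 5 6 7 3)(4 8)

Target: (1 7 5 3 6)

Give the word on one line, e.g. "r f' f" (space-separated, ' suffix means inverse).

f' f'

  after f': (1 3 7 6 5)(4 8)
  after f': (1 7 5 3 6)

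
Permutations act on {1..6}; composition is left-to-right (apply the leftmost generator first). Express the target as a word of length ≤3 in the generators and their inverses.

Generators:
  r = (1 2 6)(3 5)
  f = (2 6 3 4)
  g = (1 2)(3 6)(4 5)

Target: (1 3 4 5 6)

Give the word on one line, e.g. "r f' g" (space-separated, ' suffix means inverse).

  after r': (1 6 2)(3 5)
  after g': (1 3 4 5 6)

r' g'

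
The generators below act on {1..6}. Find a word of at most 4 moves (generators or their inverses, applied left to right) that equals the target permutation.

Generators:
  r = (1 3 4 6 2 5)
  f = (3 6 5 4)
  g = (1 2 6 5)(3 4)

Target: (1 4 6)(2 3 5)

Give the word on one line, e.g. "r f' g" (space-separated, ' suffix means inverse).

  after g: (1 2 6 5)(3 4)
  after g: (1 6)(2 5)
  after f: (1 5 2 4 3 6)
  after f: (1 4 6)(2 3 5)

g g f f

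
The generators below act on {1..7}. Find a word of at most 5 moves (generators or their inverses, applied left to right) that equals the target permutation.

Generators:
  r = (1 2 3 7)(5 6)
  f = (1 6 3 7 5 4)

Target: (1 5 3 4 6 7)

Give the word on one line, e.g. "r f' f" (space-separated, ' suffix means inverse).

r r f' r'

  after r: (1 2 3 7)(5 6)
  after r: (1 3)(2 7)
  after f': (1 6)(2 3 4 5 7)
  after r': (1 5 3 4 6 7)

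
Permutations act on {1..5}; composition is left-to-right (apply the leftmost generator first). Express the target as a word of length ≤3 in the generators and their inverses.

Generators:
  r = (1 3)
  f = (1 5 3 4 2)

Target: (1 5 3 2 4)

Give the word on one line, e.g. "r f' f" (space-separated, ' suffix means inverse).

r' f' r

  after r': (1 3)
  after f': (1 5)(2 4 3)
  after r: (1 5 3 2 4)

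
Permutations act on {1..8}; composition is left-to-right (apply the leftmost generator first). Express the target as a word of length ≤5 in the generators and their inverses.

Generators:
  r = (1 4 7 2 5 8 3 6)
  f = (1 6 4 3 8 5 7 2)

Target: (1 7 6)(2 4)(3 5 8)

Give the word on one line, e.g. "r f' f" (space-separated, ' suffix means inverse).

f' r' f' r' f'

  after f': (1 2 7 5 8 3 4 6)
  after r': (1 7 2 4 3)
  after f': (1 5 8 3 2 6)
  after r': (1 2 3 7 4)
  after f': (1 7 6)(2 4)(3 5 8)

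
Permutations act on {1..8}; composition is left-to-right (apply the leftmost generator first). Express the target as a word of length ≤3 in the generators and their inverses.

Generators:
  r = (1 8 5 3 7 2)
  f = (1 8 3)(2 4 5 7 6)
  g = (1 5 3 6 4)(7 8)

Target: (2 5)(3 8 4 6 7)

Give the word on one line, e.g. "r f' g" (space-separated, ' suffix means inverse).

  after r': (1 2 7 3 5 8)
  after g': (1 2 8 4 6 3)(5 7)
  after r: (2 5)(3 8 4 6 7)

r' g' r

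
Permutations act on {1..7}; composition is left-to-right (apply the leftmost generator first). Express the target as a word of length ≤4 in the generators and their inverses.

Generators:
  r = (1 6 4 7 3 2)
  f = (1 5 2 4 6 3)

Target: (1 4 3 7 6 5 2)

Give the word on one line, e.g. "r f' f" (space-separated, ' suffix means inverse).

  after r': (1 2 3 7 4 6)
  after f: (1 4 3 7 6 5 2)

r' f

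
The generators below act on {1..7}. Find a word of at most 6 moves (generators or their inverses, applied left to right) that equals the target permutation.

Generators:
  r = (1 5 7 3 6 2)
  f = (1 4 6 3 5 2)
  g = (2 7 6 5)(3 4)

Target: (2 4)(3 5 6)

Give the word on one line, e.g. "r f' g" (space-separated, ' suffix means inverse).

  after g: (2 7 6 5)(3 4)
  after r': (1 2 5 6)(3 4 7)
  after f': (1 5 4 7 6 2 3)
  after g: (1 2 4 6 7 5 3)
  after r: (2 4)(3 5 6)

g r' f' g r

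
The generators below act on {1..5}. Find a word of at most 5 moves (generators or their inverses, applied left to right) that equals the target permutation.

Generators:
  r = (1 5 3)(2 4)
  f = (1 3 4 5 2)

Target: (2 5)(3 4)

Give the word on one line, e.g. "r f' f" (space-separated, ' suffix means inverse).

  after f: (1 3 4 5 2)
  after r': (1 5 4)(2 3)
  after r': (2 5)(3 4)

f r' r'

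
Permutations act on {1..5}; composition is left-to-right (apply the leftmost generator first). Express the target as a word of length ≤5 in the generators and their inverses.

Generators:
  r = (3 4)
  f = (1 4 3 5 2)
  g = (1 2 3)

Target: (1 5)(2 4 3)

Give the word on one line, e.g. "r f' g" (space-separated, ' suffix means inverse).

f r f

  after f: (1 4 3 5 2)
  after r: (1 3 5 2)
  after f: (1 5)(2 4 3)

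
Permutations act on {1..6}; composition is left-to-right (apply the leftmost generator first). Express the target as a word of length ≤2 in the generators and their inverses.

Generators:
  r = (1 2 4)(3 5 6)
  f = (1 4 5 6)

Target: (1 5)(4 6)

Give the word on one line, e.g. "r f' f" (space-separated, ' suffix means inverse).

  after f': (1 6 5 4)
  after f': (1 5)(4 6)

f' f'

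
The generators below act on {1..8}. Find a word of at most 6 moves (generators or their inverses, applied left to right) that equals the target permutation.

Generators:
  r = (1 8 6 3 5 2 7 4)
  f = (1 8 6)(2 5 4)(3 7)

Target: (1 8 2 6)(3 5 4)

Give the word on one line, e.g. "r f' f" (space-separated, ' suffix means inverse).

r f r' f' r

  after r: (1 8 6 3 5 2 7 4)
  after f: (1 6 7 2 3 4 8)
  after r': (1 8 4)(2 6)(3 7 5)
  after f': (2 8 5 7)(4 6)
  after r: (1 8 2 6)(3 5 4)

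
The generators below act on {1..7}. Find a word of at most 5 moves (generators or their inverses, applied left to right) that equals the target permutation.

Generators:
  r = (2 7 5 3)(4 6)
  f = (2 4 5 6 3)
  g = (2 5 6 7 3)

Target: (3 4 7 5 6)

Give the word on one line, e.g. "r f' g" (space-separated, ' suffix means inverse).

  after g: (2 5 6 7 3)
  after r: (2 3 7)(4 6 5)
  after g': (2 7 3 6)(4 5)
  after r': (3 4 7 5 6)

g r g' r'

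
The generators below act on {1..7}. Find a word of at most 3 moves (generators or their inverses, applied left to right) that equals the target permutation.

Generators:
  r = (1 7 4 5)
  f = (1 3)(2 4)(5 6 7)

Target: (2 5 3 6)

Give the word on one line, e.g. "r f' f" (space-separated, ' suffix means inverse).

  after f': (1 3)(2 4)(5 7 6)
  after r': (1 3 5)(2 7 6 4)
  after f: (2 5 3 6)

f' r' f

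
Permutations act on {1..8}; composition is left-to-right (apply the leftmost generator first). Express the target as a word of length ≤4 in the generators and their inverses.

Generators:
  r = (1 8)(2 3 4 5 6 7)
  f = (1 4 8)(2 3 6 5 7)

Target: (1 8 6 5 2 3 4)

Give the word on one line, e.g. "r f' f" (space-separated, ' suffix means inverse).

f' r r

  after f': (1 8 4)(2 7 5 6 3)
  after r: (4 8 5 7 6)
  after r: (1 8 6 5 2 3 4)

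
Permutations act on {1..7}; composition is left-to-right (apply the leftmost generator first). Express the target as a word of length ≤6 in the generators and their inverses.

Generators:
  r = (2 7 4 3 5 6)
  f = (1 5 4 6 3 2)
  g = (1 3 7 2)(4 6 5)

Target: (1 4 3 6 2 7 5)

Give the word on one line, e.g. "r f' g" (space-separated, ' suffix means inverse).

  after g': (1 2 7 3)(4 5 6)
  after f: (2 7)(3 5)
  after f: (1 5 2 7)(3 4 6)
  after f: (1 4 3 6 2 7 5)

g' f f f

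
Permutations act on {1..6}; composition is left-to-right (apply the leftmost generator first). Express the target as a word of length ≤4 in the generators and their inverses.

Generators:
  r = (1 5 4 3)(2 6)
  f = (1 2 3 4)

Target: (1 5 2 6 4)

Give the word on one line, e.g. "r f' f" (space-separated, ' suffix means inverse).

r f' f'

  after r: (1 5 4 3)(2 6)
  after f': (1 5 3 4 2 6)
  after f': (1 5 2 6 4)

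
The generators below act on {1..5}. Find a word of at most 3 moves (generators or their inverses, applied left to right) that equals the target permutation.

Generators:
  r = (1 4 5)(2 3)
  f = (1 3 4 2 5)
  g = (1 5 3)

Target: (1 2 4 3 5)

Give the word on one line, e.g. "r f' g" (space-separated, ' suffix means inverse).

g f'

  after g: (1 5 3)
  after f': (1 2 4 3 5)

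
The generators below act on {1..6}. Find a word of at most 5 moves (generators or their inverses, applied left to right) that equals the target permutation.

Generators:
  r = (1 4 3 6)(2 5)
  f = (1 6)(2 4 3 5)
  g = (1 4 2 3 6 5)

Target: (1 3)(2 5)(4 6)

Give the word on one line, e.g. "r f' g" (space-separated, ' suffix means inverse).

  after r: (1 4 3 6)(2 5)
  after g: (1 2)(3 5)(4 6)
  after g: (1 3)(2 4 5 6)
  after g: (1 6 3 4)
  after r': (1 3)(2 5)(4 6)

r g g g r'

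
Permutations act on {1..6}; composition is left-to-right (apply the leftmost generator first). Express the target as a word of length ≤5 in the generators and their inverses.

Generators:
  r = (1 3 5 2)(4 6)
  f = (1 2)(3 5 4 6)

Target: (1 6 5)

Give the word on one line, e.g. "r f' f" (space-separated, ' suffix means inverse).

  after r: (1 3 5 2)(4 6)
  after r: (1 5)(2 3)
  after f: (1 4 6 3)(2 5)
  after r: (1 6 5)

r r f r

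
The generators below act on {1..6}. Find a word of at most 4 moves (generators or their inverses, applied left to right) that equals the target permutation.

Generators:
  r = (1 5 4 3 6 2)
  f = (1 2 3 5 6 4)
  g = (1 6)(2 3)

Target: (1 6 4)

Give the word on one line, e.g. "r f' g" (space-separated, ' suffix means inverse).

  after r': (1 2 6 3 4 5)
  after f: (1 3)(2 4 6 5)
  after f: (1 5 3 2)
  after f: (1 6 4)

r' f f f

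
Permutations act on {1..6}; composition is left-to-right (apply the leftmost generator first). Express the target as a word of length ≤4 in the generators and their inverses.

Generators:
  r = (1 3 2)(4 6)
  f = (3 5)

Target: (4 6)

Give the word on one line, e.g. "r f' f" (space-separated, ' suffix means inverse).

r' r' r'

  after r': (1 2 3)(4 6)
  after r': (1 3 2)
  after r': (4 6)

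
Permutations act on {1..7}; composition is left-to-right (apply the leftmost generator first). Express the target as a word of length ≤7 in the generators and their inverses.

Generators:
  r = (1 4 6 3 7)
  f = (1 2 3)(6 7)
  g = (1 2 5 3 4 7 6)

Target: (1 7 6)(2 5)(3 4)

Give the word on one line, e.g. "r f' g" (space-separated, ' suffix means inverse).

g r' g' r g

  after g: (1 2 5 3 4 7 6)
  after r': (1 2 5 6 7 4 3)
  after g': (3 6 4 5 7)
  after r: (1 4 5)
  after g: (1 7 6)(2 5)(3 4)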